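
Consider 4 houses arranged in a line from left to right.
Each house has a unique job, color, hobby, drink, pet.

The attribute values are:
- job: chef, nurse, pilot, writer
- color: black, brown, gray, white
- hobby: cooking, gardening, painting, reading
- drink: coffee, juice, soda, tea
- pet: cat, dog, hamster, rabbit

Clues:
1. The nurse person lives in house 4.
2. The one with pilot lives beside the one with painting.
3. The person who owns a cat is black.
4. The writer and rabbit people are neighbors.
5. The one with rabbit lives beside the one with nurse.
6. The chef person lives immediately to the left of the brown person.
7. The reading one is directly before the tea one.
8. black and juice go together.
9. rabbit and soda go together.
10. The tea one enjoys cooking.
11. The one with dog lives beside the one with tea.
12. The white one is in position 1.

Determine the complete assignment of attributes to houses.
Solution:

House | Job | Color | Hobby | Drink | Pet
-----------------------------------------
  1   | chef | white | reading | coffee | dog
  2   | writer | brown | cooking | tea | hamster
  3   | pilot | gray | gardening | soda | rabbit
  4   | nurse | black | painting | juice | cat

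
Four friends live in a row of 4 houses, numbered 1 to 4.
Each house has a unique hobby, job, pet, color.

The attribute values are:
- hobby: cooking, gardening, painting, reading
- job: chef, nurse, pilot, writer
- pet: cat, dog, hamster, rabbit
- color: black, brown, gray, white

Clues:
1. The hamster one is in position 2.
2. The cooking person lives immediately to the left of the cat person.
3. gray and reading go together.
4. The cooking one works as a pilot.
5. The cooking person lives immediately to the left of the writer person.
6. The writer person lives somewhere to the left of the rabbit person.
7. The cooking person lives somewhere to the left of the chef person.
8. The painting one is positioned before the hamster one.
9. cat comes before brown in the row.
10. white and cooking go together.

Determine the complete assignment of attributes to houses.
Solution:

House | Hobby | Job | Pet | Color
---------------------------------
  1   | painting | nurse | dog | black
  2   | cooking | pilot | hamster | white
  3   | reading | writer | cat | gray
  4   | gardening | chef | rabbit | brown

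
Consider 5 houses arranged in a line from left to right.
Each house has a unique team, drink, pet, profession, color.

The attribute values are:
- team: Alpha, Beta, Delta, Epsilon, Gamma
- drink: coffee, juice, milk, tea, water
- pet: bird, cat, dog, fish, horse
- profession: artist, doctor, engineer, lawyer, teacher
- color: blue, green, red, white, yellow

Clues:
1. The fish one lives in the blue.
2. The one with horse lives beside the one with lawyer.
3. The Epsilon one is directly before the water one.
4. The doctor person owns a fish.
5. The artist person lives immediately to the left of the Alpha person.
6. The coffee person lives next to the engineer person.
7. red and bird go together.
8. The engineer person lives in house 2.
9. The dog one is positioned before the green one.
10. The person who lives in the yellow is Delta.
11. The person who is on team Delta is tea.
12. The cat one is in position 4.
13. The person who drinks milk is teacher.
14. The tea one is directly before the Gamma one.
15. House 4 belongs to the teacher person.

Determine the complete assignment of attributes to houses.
Solution:

House | Team | Drink | Pet | Profession | Color
-----------------------------------------------
  1   | Epsilon | coffee | bird | artist | red
  2   | Alpha | water | horse | engineer | white
  3   | Delta | tea | dog | lawyer | yellow
  4   | Gamma | milk | cat | teacher | green
  5   | Beta | juice | fish | doctor | blue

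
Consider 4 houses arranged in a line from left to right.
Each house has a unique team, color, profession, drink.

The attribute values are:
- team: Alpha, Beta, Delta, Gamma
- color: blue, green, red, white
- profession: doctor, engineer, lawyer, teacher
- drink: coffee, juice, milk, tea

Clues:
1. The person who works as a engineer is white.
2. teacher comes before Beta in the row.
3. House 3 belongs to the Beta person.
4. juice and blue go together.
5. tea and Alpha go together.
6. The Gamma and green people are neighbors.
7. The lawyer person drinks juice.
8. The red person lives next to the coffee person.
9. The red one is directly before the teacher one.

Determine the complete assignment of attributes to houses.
Solution:

House | Team | Color | Profession | Drink
-----------------------------------------
  1   | Gamma | red | doctor | milk
  2   | Delta | green | teacher | coffee
  3   | Beta | blue | lawyer | juice
  4   | Alpha | white | engineer | tea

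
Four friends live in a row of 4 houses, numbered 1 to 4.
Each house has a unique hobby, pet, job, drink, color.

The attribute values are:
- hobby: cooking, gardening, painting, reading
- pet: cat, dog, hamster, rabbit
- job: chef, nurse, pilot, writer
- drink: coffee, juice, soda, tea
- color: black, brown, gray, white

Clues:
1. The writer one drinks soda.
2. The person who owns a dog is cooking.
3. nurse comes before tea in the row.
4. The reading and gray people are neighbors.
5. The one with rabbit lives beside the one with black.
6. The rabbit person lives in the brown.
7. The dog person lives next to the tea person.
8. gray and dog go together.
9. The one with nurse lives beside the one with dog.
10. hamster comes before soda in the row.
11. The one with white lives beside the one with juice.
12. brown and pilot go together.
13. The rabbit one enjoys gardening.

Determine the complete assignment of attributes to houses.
Solution:

House | Hobby | Pet | Job | Drink | Color
-----------------------------------------
  1   | reading | hamster | nurse | coffee | white
  2   | cooking | dog | chef | juice | gray
  3   | gardening | rabbit | pilot | tea | brown
  4   | painting | cat | writer | soda | black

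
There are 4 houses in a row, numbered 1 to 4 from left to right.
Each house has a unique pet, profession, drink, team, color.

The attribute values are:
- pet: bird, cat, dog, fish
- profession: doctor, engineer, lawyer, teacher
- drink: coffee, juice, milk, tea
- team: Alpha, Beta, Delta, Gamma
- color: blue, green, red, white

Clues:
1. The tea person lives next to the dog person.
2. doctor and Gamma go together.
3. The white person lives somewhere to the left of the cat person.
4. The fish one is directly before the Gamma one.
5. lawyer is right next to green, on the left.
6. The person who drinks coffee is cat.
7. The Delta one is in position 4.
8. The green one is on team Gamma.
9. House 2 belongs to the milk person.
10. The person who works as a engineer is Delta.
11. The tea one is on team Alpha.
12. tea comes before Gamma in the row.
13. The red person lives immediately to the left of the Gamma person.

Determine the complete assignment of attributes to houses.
Solution:

House | Pet | Profession | Drink | Team | Color
-----------------------------------------------
  1   | fish | lawyer | tea | Alpha | red
  2   | dog | doctor | milk | Gamma | green
  3   | bird | teacher | juice | Beta | white
  4   | cat | engineer | coffee | Delta | blue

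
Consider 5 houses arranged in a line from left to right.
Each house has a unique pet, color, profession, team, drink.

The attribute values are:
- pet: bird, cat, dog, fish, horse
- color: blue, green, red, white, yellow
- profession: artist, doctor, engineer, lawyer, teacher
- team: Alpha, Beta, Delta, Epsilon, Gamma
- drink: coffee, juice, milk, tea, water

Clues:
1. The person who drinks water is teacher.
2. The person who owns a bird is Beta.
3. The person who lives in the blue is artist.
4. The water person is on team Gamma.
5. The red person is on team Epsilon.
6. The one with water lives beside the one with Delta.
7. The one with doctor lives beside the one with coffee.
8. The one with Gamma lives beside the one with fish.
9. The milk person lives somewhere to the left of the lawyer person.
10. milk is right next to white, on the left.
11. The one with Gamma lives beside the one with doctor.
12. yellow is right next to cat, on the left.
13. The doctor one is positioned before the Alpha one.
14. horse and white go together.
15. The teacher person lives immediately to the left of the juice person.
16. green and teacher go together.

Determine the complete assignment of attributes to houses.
Solution:

House | Pet | Color | Profession | Team | Drink
-----------------------------------------------
  1   | dog | green | teacher | Gamma | water
  2   | fish | yellow | doctor | Delta | juice
  3   | cat | red | engineer | Epsilon | coffee
  4   | bird | blue | artist | Beta | milk
  5   | horse | white | lawyer | Alpha | tea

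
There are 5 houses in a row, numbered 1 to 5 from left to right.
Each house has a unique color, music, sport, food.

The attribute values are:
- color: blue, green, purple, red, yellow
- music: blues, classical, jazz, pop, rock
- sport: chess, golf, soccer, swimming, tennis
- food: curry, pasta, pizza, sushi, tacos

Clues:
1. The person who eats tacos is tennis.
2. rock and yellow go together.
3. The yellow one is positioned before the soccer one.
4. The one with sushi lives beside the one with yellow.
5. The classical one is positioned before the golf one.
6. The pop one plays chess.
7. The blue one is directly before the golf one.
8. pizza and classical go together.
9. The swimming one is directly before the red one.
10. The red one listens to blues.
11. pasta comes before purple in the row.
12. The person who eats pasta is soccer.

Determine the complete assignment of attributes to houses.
Solution:

House | Color | Music | Sport | Food
------------------------------------
  1   | blue | classical | swimming | pizza
  2   | red | blues | golf | sushi
  3   | yellow | rock | tennis | tacos
  4   | green | jazz | soccer | pasta
  5   | purple | pop | chess | curry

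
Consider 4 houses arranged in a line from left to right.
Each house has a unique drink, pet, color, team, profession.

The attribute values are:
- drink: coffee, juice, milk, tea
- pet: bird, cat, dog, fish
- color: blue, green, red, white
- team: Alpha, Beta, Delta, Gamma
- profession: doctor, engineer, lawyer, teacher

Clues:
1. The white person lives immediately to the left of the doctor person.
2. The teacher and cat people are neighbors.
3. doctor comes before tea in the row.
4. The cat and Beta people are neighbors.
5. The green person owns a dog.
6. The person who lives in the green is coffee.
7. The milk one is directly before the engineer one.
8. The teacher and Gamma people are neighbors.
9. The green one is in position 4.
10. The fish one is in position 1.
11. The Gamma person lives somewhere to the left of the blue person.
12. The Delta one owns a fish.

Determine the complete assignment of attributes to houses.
Solution:

House | Drink | Pet | Color | Team | Profession
-----------------------------------------------
  1   | juice | fish | white | Delta | teacher
  2   | milk | cat | red | Gamma | doctor
  3   | tea | bird | blue | Beta | engineer
  4   | coffee | dog | green | Alpha | lawyer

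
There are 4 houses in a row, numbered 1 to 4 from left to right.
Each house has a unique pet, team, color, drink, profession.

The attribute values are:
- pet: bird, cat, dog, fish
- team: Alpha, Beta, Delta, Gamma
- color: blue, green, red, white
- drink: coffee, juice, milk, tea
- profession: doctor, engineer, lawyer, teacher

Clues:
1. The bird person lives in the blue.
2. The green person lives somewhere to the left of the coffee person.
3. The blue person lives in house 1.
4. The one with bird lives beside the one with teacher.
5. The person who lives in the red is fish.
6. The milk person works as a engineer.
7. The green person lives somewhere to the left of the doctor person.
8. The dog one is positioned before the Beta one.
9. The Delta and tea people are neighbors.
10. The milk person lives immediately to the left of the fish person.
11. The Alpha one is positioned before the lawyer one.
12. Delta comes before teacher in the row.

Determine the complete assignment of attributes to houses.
Solution:

House | Pet | Team | Color | Drink | Profession
-----------------------------------------------
  1   | bird | Delta | blue | milk | engineer
  2   | fish | Alpha | red | tea | teacher
  3   | dog | Gamma | green | juice | lawyer
  4   | cat | Beta | white | coffee | doctor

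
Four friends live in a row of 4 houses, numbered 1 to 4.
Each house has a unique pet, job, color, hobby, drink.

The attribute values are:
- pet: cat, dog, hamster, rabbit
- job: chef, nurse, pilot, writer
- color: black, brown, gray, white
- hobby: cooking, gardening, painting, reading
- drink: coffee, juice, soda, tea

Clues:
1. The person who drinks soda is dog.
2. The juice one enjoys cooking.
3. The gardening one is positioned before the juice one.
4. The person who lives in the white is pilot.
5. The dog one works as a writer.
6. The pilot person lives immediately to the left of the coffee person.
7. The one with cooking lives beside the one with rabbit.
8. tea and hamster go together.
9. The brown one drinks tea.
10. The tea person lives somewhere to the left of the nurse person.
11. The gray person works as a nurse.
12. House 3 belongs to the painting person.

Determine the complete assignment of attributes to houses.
Solution:

House | Pet | Job | Color | Hobby | Drink
-----------------------------------------
  1   | hamster | chef | brown | gardening | tea
  2   | cat | pilot | white | cooking | juice
  3   | rabbit | nurse | gray | painting | coffee
  4   | dog | writer | black | reading | soda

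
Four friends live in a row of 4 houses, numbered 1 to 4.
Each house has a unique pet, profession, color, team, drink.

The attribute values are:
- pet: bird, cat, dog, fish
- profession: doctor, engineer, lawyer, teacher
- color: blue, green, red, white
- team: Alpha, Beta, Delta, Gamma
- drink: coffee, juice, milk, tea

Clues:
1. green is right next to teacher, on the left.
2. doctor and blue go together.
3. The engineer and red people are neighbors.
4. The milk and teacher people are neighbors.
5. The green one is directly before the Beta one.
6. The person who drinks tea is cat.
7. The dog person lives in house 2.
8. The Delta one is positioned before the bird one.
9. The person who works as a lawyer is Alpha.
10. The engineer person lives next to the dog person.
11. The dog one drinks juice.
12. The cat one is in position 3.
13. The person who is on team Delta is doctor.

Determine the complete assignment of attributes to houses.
Solution:

House | Pet | Profession | Color | Team | Drink
-----------------------------------------------
  1   | fish | engineer | green | Gamma | milk
  2   | dog | teacher | red | Beta | juice
  3   | cat | doctor | blue | Delta | tea
  4   | bird | lawyer | white | Alpha | coffee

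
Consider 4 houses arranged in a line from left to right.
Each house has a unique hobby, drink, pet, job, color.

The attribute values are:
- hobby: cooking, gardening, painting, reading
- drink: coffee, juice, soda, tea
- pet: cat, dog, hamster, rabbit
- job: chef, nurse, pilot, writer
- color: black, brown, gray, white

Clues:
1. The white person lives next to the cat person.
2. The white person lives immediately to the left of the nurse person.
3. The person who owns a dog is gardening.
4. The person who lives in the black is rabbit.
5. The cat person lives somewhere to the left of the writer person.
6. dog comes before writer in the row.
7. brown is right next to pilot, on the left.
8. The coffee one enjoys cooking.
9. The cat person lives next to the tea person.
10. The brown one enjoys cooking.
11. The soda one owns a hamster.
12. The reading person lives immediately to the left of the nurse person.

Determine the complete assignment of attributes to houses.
Solution:

House | Hobby | Drink | Pet | Job | Color
-----------------------------------------
  1   | reading | soda | hamster | chef | white
  2   | cooking | coffee | cat | nurse | brown
  3   | gardening | tea | dog | pilot | gray
  4   | painting | juice | rabbit | writer | black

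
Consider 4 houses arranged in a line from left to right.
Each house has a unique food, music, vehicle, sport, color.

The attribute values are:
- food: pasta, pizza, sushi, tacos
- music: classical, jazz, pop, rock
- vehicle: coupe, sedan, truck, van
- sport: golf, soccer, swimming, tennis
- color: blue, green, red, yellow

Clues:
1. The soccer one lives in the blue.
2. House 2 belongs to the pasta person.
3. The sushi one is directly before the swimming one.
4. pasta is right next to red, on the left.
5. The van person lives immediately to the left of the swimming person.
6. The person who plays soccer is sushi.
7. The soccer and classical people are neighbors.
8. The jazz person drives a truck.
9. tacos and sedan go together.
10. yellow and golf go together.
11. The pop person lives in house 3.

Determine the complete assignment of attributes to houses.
Solution:

House | Food | Music | Vehicle | Sport | Color
----------------------------------------------
  1   | sushi | rock | van | soccer | blue
  2   | pasta | classical | coupe | swimming | green
  3   | tacos | pop | sedan | tennis | red
  4   | pizza | jazz | truck | golf | yellow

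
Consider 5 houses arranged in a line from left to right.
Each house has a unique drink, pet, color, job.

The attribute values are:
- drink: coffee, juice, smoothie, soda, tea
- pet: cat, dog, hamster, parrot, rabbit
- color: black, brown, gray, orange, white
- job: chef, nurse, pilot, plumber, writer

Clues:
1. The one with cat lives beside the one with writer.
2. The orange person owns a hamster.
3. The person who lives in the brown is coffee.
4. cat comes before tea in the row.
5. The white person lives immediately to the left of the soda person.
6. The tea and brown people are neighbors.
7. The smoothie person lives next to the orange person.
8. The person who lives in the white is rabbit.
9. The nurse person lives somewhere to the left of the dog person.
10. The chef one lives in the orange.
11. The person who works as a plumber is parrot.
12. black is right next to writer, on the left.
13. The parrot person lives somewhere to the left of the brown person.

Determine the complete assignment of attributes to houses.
Solution:

House | Drink | Pet | Color | Job
---------------------------------
  1   | juice | cat | black | nurse
  2   | smoothie | rabbit | white | writer
  3   | soda | hamster | orange | chef
  4   | tea | parrot | gray | plumber
  5   | coffee | dog | brown | pilot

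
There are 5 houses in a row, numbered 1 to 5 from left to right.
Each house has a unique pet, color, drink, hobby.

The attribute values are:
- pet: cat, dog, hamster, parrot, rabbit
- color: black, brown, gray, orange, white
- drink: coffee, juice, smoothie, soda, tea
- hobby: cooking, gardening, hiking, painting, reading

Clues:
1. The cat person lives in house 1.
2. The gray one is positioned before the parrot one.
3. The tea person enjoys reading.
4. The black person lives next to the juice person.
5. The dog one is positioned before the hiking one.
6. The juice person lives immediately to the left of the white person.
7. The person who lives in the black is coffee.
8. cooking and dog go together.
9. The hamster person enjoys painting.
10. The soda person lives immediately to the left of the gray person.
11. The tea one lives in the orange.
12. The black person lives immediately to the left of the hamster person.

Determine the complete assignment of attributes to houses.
Solution:

House | Pet | Color | Drink | Hobby
-----------------------------------
  1   | cat | black | coffee | gardening
  2   | hamster | brown | juice | painting
  3   | dog | white | soda | cooking
  4   | rabbit | gray | smoothie | hiking
  5   | parrot | orange | tea | reading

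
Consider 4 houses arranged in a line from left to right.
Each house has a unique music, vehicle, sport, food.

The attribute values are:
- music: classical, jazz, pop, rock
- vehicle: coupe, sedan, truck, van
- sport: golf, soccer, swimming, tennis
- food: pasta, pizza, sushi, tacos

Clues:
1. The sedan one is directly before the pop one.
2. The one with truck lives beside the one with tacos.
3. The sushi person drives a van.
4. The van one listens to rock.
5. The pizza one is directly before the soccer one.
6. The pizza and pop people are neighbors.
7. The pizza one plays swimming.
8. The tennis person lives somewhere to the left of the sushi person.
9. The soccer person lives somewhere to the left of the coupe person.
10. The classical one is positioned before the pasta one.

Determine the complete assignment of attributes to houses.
Solution:

House | Music | Vehicle | Sport | Food
--------------------------------------
  1   | classical | sedan | swimming | pizza
  2   | pop | truck | soccer | pasta
  3   | jazz | coupe | tennis | tacos
  4   | rock | van | golf | sushi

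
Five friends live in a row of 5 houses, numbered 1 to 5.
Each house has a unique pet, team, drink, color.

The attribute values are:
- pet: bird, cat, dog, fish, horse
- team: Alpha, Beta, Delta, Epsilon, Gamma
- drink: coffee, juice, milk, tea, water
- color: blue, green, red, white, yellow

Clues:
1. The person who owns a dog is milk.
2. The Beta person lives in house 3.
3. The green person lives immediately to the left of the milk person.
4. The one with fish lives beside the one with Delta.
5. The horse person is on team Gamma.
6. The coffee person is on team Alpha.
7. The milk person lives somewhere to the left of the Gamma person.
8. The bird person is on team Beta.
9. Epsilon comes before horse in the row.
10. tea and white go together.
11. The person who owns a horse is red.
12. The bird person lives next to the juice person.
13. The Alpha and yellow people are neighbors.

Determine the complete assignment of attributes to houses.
Solution:

House | Pet | Team | Drink | Color
----------------------------------
  1   | fish | Alpha | coffee | green
  2   | dog | Delta | milk | yellow
  3   | bird | Beta | tea | white
  4   | cat | Epsilon | juice | blue
  5   | horse | Gamma | water | red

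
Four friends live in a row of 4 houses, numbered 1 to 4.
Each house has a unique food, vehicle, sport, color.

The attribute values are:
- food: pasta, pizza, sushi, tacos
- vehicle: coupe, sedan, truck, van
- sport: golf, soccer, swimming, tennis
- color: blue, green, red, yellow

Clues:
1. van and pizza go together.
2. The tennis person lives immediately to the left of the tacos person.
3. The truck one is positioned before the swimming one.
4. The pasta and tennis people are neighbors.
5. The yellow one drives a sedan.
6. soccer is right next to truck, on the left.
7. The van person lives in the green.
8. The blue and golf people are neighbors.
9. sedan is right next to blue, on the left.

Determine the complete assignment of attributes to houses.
Solution:

House | Food | Vehicle | Sport | Color
--------------------------------------
  1   | pasta | sedan | soccer | yellow
  2   | sushi | truck | tennis | blue
  3   | tacos | coupe | golf | red
  4   | pizza | van | swimming | green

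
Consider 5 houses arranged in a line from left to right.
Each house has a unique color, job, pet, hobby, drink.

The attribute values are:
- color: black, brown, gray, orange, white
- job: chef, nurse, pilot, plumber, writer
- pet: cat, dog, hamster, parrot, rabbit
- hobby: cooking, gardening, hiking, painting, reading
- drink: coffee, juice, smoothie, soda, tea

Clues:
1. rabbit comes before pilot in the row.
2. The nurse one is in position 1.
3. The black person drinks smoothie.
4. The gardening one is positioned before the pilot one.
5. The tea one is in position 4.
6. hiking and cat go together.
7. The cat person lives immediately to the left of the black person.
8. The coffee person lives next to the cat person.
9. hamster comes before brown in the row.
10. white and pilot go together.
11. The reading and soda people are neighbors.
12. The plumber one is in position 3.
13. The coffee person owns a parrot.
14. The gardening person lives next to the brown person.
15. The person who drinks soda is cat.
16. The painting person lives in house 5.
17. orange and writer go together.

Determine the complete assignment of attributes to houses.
Solution:

House | Color | Job | Pet | Hobby | Drink
-----------------------------------------
  1   | gray | nurse | parrot | reading | coffee
  2   | orange | writer | cat | hiking | soda
  3   | black | plumber | hamster | gardening | smoothie
  4   | brown | chef | rabbit | cooking | tea
  5   | white | pilot | dog | painting | juice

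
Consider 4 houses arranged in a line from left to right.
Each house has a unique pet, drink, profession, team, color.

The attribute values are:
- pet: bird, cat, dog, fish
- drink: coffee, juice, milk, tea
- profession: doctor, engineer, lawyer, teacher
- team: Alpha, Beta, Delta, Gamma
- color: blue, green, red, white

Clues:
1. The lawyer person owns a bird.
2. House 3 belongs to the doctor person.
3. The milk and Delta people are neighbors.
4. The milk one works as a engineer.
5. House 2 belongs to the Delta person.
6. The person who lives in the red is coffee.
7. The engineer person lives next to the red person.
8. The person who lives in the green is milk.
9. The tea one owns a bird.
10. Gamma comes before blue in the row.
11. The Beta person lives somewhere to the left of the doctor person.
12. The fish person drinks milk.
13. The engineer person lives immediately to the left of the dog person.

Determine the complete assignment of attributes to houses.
Solution:

House | Pet | Drink | Profession | Team | Color
-----------------------------------------------
  1   | fish | milk | engineer | Beta | green
  2   | dog | coffee | teacher | Delta | red
  3   | cat | juice | doctor | Gamma | white
  4   | bird | tea | lawyer | Alpha | blue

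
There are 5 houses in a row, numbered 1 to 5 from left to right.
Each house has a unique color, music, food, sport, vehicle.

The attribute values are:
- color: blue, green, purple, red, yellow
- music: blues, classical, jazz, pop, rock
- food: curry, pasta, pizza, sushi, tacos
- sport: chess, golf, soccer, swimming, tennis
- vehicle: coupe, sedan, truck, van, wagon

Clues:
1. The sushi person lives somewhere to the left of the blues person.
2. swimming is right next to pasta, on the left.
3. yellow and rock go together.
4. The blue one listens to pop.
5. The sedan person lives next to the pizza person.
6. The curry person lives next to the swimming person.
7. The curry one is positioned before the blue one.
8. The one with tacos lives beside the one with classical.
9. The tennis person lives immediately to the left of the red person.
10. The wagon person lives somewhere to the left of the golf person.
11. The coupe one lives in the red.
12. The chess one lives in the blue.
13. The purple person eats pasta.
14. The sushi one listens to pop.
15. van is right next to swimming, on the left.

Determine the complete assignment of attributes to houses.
Solution:

House | Color | Music | Food | Sport | Vehicle
----------------------------------------------
  1   | yellow | rock | curry | tennis | van
  2   | red | jazz | tacos | swimming | coupe
  3   | purple | classical | pasta | soccer | wagon
  4   | blue | pop | sushi | chess | sedan
  5   | green | blues | pizza | golf | truck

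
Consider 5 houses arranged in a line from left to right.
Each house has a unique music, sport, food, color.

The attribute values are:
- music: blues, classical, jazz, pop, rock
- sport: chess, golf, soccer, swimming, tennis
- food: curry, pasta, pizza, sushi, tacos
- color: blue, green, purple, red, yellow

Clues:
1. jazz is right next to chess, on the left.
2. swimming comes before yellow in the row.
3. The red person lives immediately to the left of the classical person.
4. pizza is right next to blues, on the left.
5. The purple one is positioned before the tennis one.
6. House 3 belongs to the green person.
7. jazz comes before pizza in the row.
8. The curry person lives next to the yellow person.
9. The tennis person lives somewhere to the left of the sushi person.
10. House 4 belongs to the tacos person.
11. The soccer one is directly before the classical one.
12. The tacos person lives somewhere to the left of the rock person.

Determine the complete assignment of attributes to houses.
Solution:

House | Music | Sport | Food | Color
------------------------------------
  1   | jazz | soccer | pasta | red
  2   | classical | chess | pizza | purple
  3   | blues | swimming | curry | green
  4   | pop | tennis | tacos | yellow
  5   | rock | golf | sushi | blue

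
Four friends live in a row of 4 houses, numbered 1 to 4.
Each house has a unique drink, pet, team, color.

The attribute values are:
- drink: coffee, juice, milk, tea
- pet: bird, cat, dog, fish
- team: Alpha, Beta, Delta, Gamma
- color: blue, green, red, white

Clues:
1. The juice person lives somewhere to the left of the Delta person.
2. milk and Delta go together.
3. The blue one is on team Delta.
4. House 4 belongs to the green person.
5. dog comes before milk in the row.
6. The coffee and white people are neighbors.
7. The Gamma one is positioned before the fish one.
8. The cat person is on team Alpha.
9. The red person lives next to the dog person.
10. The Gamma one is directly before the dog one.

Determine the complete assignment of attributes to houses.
Solution:

House | Drink | Pet | Team | Color
----------------------------------
  1   | coffee | bird | Gamma | red
  2   | juice | dog | Beta | white
  3   | milk | fish | Delta | blue
  4   | tea | cat | Alpha | green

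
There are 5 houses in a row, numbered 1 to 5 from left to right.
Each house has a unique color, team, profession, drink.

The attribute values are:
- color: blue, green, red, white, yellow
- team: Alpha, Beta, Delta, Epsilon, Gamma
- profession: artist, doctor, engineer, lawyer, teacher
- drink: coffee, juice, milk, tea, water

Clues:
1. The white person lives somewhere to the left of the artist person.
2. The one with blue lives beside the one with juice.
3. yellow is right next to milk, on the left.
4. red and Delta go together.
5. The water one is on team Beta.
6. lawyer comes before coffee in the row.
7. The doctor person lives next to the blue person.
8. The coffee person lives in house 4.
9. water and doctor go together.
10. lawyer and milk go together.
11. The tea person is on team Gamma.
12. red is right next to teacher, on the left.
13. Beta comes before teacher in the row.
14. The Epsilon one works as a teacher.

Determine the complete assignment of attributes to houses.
Solution:

House | Color | Team | Profession | Drink
-----------------------------------------
  1   | yellow | Beta | doctor | water
  2   | blue | Alpha | lawyer | milk
  3   | red | Delta | engineer | juice
  4   | white | Epsilon | teacher | coffee
  5   | green | Gamma | artist | tea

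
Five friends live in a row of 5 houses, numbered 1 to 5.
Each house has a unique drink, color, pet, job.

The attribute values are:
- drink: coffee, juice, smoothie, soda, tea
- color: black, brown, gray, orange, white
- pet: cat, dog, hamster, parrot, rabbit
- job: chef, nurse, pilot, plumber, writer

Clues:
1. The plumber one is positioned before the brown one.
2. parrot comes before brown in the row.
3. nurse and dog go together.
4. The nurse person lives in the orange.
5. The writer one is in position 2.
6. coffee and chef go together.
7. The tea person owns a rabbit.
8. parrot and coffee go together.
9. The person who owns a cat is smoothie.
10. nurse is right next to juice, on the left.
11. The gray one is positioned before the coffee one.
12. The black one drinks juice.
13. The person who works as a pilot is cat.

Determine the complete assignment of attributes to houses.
Solution:

House | Drink | Color | Pet | Job
---------------------------------
  1   | soda | orange | dog | nurse
  2   | juice | black | hamster | writer
  3   | tea | gray | rabbit | plumber
  4   | coffee | white | parrot | chef
  5   | smoothie | brown | cat | pilot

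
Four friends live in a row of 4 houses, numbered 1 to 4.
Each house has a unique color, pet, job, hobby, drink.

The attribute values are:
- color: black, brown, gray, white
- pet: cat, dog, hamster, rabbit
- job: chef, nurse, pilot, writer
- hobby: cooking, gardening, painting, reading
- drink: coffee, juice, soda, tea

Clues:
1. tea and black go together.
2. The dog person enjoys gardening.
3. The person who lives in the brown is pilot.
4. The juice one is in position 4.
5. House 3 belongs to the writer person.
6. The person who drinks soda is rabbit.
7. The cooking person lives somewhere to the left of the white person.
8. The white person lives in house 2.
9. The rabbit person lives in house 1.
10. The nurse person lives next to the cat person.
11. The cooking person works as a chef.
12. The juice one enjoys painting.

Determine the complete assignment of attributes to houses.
Solution:

House | Color | Pet | Job | Hobby | Drink
-----------------------------------------
  1   | gray | rabbit | chef | cooking | soda
  2   | white | dog | nurse | gardening | coffee
  3   | black | cat | writer | reading | tea
  4   | brown | hamster | pilot | painting | juice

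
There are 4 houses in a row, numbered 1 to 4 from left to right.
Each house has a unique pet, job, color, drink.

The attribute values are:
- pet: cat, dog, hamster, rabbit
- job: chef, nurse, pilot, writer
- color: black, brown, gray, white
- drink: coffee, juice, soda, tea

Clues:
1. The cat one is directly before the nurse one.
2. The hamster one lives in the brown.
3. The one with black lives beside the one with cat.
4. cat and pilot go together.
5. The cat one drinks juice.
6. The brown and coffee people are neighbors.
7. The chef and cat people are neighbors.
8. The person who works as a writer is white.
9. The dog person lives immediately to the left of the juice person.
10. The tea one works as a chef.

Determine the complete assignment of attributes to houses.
Solution:

House | Pet | Job | Color | Drink
---------------------------------
  1   | dog | chef | black | tea
  2   | cat | pilot | gray | juice
  3   | hamster | nurse | brown | soda
  4   | rabbit | writer | white | coffee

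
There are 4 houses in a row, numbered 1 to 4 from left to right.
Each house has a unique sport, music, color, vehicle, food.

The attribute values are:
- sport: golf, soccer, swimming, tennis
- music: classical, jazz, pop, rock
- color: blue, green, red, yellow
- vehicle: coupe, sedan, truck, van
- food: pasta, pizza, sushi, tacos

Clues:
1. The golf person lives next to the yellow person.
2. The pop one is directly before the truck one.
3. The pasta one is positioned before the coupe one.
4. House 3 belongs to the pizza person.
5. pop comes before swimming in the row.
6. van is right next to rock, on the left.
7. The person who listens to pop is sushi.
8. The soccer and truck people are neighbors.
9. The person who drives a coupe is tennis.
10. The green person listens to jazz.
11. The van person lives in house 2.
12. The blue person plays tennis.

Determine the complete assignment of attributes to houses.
Solution:

House | Sport | Music | Color | Vehicle | Food
----------------------------------------------
  1   | golf | jazz | green | sedan | pasta
  2   | soccer | pop | yellow | van | sushi
  3   | swimming | rock | red | truck | pizza
  4   | tennis | classical | blue | coupe | tacos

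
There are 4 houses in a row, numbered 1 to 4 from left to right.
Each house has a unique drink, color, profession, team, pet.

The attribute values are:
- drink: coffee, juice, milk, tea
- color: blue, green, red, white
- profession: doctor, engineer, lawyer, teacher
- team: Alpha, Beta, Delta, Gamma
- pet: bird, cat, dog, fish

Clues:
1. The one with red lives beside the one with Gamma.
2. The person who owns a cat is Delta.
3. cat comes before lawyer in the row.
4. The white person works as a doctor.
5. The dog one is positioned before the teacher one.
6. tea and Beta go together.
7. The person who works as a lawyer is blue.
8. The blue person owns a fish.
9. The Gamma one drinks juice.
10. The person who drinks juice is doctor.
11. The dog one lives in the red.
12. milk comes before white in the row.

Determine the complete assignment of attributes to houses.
Solution:

House | Drink | Color | Profession | Team | Pet
-----------------------------------------------
  1   | milk | red | engineer | Alpha | dog
  2   | juice | white | doctor | Gamma | bird
  3   | coffee | green | teacher | Delta | cat
  4   | tea | blue | lawyer | Beta | fish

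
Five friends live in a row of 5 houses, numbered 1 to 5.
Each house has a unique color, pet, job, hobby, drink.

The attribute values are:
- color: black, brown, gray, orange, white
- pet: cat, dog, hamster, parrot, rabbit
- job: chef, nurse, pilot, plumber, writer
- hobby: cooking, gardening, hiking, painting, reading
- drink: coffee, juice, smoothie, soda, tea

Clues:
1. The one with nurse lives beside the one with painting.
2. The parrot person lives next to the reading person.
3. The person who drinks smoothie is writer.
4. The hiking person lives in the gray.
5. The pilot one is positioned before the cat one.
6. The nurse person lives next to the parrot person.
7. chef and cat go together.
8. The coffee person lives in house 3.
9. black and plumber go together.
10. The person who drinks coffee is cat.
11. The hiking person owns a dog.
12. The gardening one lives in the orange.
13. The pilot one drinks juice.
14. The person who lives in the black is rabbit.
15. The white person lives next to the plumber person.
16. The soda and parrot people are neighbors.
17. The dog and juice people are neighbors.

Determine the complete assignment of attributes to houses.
Solution:

House | Color | Pet | Job | Hobby | Drink
-----------------------------------------
  1   | gray | dog | nurse | hiking | soda
  2   | brown | parrot | pilot | painting | juice
  3   | white | cat | chef | reading | coffee
  4   | black | rabbit | plumber | cooking | tea
  5   | orange | hamster | writer | gardening | smoothie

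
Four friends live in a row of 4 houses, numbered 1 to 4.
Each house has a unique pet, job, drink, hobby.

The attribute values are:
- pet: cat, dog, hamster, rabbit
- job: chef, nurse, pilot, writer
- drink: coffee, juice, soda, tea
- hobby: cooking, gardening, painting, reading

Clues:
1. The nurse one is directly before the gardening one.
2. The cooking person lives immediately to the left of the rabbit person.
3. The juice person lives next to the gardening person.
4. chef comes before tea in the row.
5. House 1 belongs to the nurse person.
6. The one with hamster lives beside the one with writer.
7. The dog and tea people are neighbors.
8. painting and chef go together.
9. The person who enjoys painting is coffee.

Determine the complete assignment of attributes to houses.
Solution:

House | Pet | Job | Drink | Hobby
---------------------------------
  1   | hamster | nurse | juice | cooking
  2   | rabbit | writer | soda | gardening
  3   | dog | chef | coffee | painting
  4   | cat | pilot | tea | reading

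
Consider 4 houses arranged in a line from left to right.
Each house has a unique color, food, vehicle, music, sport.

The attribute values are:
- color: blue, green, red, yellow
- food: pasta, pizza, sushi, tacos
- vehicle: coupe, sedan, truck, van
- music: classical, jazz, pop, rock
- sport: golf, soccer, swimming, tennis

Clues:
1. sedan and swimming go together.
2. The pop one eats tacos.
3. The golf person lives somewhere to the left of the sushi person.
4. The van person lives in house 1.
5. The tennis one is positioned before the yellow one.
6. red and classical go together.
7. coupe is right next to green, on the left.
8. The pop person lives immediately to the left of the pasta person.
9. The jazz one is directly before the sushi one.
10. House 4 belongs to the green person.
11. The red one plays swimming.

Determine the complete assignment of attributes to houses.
Solution:

House | Color | Food | Vehicle | Music | Sport
----------------------------------------------
  1   | blue | tacos | van | pop | tennis
  2   | red | pasta | sedan | classical | swimming
  3   | yellow | pizza | coupe | jazz | golf
  4   | green | sushi | truck | rock | soccer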